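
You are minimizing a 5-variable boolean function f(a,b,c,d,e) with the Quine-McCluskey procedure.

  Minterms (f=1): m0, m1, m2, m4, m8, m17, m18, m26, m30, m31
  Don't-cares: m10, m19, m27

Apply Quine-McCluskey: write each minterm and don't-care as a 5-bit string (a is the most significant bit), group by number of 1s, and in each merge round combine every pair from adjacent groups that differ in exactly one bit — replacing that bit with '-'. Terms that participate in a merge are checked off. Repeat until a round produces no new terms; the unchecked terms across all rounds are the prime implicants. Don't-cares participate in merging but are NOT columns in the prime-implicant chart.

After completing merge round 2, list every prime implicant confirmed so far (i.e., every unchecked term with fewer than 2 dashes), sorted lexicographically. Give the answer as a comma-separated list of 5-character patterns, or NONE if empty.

[col 0] 00000*, 00001*, 00010*, 00100*, 01000*, 01010*, 10001*, 10010*, 10011*, 11010*, 11011*, 11110*, 11111*
[col 1] -0001, -0010*, -1010*, 0-000*, 0-010*, 00-00, 000-0*, 0000-, 010-0*, 1-010*, 1-011*, 100-1, 1001-*, 11-10*, 11-11*, 1101-*, 1111-*
[col 2] --010, 0-0-0, 1-01-, 11-1-
Prime implicants: --010, -0001, 0-0-0, 00-00, 0000-, 1-01-, 100-1, 11-1-

-0001, 00-00, 0000-, 100-1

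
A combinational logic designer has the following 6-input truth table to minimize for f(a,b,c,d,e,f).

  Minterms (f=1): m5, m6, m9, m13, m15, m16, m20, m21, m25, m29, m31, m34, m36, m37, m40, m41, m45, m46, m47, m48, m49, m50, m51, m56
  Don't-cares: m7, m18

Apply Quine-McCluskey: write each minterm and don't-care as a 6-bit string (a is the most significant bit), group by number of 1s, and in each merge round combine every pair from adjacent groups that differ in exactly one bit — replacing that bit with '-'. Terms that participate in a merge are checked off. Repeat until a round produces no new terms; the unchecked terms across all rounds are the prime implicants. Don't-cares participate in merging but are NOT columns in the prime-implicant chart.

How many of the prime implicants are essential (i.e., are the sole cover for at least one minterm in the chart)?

7

size-2^0 implicants → 000101(✓)  000110(✓)  000111(✓)  001001(✓)  001101(✓)  001111(✓)  010000(✓)  010010(✓)  010100(✓)  010101(✓)  011001(✓)  011101(✓)  011111(✓)  100010(✓)  100100(✓)  100101(✓)  101000(✓)  101001(✓)  101101(✓)  101110(✓)  101111(✓)  110000(✓)  110001(✓)  110010(✓)  110011(✓)  111000(✓)
size-2^1 implicants → -00101(✓)  -01001(✓)  -01101(✓)  -01111(✓)  -10000(✓)  -10010(✓)  0-0101(✓)  0-1001(✓)  0-1101(✓)  0-1111(✓)  00-101(✓)  00-111(✓)  0001-1(✓)  00011-  001-01(✓)  0011-1(✓)  01-101(✓)  010-00  0100-0(✓)  01010-  011-01(✓)  0111-1(✓)  1-0010  1-1000  10-101(✓)  10010-  101-01(✓)  10100-  1011-1(✓)  10111-  11-000  1100-0(✓)  1100-1(✓)  11000-(✓)  11001-(✓)
size-2^2 implicants → -0-101  -01-01  -011-1  -100-0  0--101  0-1-01  0-11-1  00-1-1  1100--
Unchecked terms (primes): -0-101, -01-01, -011-1, -100-0, 0--101, 0-1-01, 0-11-1, 00-1-1, 00011-, 010-00, 01010-, 1-0010, 1-1000, 10010-, 10100-, 10111-, 11-000, 1100--
Minterm coverage:
  m5 ⊆ -0-101,0--101,00-1-1
  m6 ⊆ 00011- [E]
  m9 ⊆ -01-01,0-1-01
  m13 ⊆ -0-101,-01-01,-011-1,0--101,0-1-01,0-11-1,00-1-1
  m15 ⊆ -011-1,0-11-1,00-1-1
  m16 ⊆ -100-0,010-00
  m20 ⊆ 010-00,01010-
  m21 ⊆ 0--101,01010-
  m25 ⊆ 0-1-01 [E]
  m29 ⊆ 0--101,0-1-01,0-11-1
  m31 ⊆ 0-11-1 [E]
  m34 ⊆ 1-0010 [E]
  m36 ⊆ 10010- [E]
  m37 ⊆ -0-101,10010-
  m40 ⊆ 1-1000,10100-
  m41 ⊆ -01-01,10100-
  m45 ⊆ -0-101,-01-01,-011-1
  m46 ⊆ 10111- [E]
  m47 ⊆ -011-1,10111-
  m48 ⊆ -100-0,11-000,1100--
  m49 ⊆ 1100-- [E]
  m50 ⊆ -100-0,1-0010,1100--
  m51 ⊆ 1100-- [E]
  m56 ⊆ 1-1000,11-000
E = {0-1-01, 0-11-1, 00011-, 1-0010, 10010-, 10111-, 1100--}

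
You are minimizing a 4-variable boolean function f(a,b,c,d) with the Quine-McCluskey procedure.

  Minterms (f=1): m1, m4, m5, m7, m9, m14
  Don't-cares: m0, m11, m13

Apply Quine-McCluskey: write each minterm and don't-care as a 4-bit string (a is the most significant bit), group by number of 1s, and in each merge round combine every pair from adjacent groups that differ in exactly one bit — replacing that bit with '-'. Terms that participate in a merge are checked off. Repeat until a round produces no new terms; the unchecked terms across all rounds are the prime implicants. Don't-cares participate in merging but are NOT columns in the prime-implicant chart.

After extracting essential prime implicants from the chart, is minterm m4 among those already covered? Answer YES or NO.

[col 0] 0000*, 0001*, 0100*, 0101*, 0111*, 1001*, 1011*, 1101*, 1110
[col 1] -001*, -101*, 0-00*, 0-01*, 000-*, 01-1, 010-*, 1-01*, 10-1
[col 2] --01, 0-0-
Prime implicants: --01, 0-0-, 01-1, 10-1, 1110
PI chart (minterm → PIs covering it):
  1 | --01,0-0-
  4 | 0-0-  (sole → essential)
  5 | --01,0-0-,01-1
  7 | 01-1  (sole → essential)
  9 | --01,10-1
  14 | 1110  (sole → essential)
Essential prime implicants: 0-0-, 01-1, 1110

YES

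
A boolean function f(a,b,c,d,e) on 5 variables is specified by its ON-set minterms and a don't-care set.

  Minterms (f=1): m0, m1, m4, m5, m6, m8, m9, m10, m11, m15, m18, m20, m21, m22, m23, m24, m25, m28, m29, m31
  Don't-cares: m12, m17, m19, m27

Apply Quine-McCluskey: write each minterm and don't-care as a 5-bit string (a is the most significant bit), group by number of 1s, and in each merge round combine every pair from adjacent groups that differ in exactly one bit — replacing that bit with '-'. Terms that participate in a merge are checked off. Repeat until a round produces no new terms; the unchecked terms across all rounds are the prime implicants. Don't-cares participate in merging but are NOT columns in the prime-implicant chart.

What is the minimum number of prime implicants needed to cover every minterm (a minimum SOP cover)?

Round 0: 00000✓ 00001✓ 00100✓ 00101✓ 00110✓ 01000✓ 01001✓ 01010✓ 01011✓ 01100✓ 01111✓ 10001✓ 10010✓ 10011✓ 10100✓ 10101✓ 10110✓ 10111✓ 11000✓ 11001✓ 11011✓ 11100✓ 11101✓ 11111✓
Round 1: -0001✓ -0100✓ -0101✓ -0110✓ -1000✓ -1001✓ -1011✓ -1100✓ -1111✓ 0-000✓ 0-001✓ 0-100✓ 00-00✓ 00-01✓ 0000-✓ 001-0✓ 0010-✓ 01-00✓ 01-11✓ 010-0✓ 010-1✓ 0100-✓ 0101-✓ 1-001✓ 1-011✓ 1-100✓ 1-101✓ 1-111✓ 10-01✓ 10-10✓ 10-11✓ 100-1✓ 1001-✓ 101-0✓ 101-1✓ 1010-✓ 1011-✓ 11-00✓ 11-01✓ 11-11✓ 110-1✓ 1100-✓ 111-1✓ 1110-✓
Round 2: --001 --100 -0-01 -01-0 -010- -1-00 -1-11 -10-1 -100- 0--00 0-00- 00-0- 010-- 1--01✓ 1--11✓ 1-0-1✓ 1-1-1✓ 1-10- 10--1✓ 10-1- 101-- 11--1✓ 11-0-
Round 3: 1---1
PIs = {--001, --100, -0-01, -01-0, -010-, -1-00, -1-11, -10-1, -100-, 0--00, 0-00-, 00-0-, 010--, 1---1, 1-10-, 10-1-, 101--, 11-0-}
Coverage chart:
  m0: 0--00,0-00-,00-0-
  m1: --001,-0-01,0-00-,00-0-
  m4: --100,-01-0,-010-,0--00,00-0-
  m5: -0-01,-010-,00-0-
  m6: -01-0 ←essential
  m8: -1-00,-100-,0--00,0-00-,010--
  m9: --001,-10-1,-100-,0-00-,010--
  m10: 010-- ←essential
  m11: -1-11,-10-1,010--
  m15: -1-11 ←essential
  m18: 10-1- ←essential
  m20: --100,-01-0,-010-,1-10-,101--
  m21: -0-01,-010-,1---1,1-10-,101--
  m22: -01-0,10-1-,101--
  m23: 1---1,10-1-,101--
  m24: -1-00,-100-,11-0-
  m25: --001,-10-1,-100-,1---1,11-0-
  m28: --100,-1-00,1-10-,11-0-
  m29: 1---1,1-10-,11-0-
  m31: -1-11,1---1
Essential: -01-0, -1-11, 010--, 10-1-
Petrick residual → -0-01, 0--00, 11-0-
Min cover (7 terms): b'd'e + b'ce' + bde + a'd'e' + a'bc' + ab'd + abd'

7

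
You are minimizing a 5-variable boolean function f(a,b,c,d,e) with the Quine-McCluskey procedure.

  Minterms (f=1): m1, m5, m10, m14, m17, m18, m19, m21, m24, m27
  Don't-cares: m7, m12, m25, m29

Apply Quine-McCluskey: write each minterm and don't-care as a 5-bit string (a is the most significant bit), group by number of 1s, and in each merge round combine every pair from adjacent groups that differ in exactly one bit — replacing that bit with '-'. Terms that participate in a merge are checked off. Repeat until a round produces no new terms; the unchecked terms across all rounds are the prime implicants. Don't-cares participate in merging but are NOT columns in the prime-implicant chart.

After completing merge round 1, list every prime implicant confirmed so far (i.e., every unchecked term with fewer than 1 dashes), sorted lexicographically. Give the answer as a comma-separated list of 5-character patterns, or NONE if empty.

NONE

Round 0: 00001✓ 00101✓ 00111✓ 01010✓ 01100✓ 01110✓ 10001✓ 10010✓ 10011✓ 10101✓ 11000✓ 11001✓ 11011✓ 11101✓
Round 1: -0001✓ -0101✓ 00-01✓ 001-1 01-10 011-0 1-001✓ 1-011✓ 1-101✓ 10-01✓ 100-1✓ 1001- 11-01✓ 110-1✓ 1100-
Round 2: -0-01 1--01 1-0-1
PIs = {-0-01, 001-1, 01-10, 011-0, 1--01, 1-0-1, 1001-, 1100-}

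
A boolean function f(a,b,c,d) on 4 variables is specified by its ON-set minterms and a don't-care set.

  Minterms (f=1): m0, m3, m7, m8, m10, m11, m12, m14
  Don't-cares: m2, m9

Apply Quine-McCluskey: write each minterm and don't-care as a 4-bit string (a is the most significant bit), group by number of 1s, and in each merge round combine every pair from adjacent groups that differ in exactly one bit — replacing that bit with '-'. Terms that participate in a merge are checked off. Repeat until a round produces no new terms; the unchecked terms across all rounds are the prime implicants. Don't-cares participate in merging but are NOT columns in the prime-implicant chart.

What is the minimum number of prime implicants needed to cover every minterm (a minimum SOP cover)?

4

size-2^0 implicants → 0000(✓)  0010(✓)  0011(✓)  0111(✓)  1000(✓)  1001(✓)  1010(✓)  1011(✓)  1100(✓)  1110(✓)
size-2^1 implicants → -000(✓)  -010(✓)  -011(✓)  0-11  00-0(✓)  001-(✓)  1-00(✓)  1-10(✓)  10-0(✓)  10-1(✓)  100-(✓)  101-(✓)  11-0(✓)
size-2^2 implicants → -0-0  -01-  1--0  10--
Unchecked terms (primes): -0-0, -01-, 0-11, 1--0, 10--
Minterm coverage:
  m0 ⊆ -0-0 [E]
  m3 ⊆ -01-,0-11
  m7 ⊆ 0-11 [E]
  m8 ⊆ -0-0,1--0,10--
  m10 ⊆ -0-0,-01-,1--0,10--
  m11 ⊆ -01-,10--
  m12 ⊆ 1--0 [E]
  m14 ⊆ 1--0 [E]
E = {-0-0, 0-11, 1--0}
Petrick residual → -01-
Cover = b'd' + b'c + a'cd + ad'  |cover|=4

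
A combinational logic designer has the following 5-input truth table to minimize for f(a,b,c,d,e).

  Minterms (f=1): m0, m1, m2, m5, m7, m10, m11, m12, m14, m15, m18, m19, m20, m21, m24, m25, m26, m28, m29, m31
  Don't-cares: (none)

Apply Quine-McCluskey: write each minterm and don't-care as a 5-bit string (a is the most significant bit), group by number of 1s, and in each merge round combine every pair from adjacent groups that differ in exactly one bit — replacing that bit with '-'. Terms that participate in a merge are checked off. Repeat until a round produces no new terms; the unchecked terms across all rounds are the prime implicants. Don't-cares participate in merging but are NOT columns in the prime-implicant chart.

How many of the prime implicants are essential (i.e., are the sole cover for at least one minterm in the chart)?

4

[col 0] 00000*, 00001*, 00010*, 00101*, 00111*, 01010*, 01011*, 01100*, 01110*, 01111*, 10010*, 10011*, 10100*, 10101*, 11000*, 11001*, 11010*, 11100*, 11101*, 11111*
[col 1] -0010*, -0101, -1010*, -1100, -1111, 0-010*, 0-111, 00-01, 000-0, 0000-, 001-1, 01-10*, 01-11*, 0101-*, 011-0, 0111-*, 1-010*, 1-100*, 1-101*, 1001-, 1010-*, 11-00*, 11-01*, 110-0, 1100-*, 111-1, 1110-*
[col 2] --010, 01-1-, 1-10-, 11-0-
Prime implicants: --010, -0101, -1100, -1111, 0-111, 00-01, 000-0, 0000-, 001-1, 01-1-, 011-0, 1-10-, 1001-, 11-0-, 110-0, 111-1
PI chart (minterm → PIs covering it):
  0 | 000-0,0000-
  1 | 00-01,0000-
  2 | --010,000-0
  5 | -0101,00-01,001-1
  7 | 0-111,001-1
  10 | --010,01-1-
  11 | 01-1-  (sole → essential)
  12 | -1100,011-0
  14 | 01-1-,011-0
  15 | -1111,0-111,01-1-
  18 | --010,1001-
  19 | 1001-  (sole → essential)
  20 | 1-10-  (sole → essential)
  21 | -0101,1-10-
  24 | 11-0-,110-0
  25 | 11-0-  (sole → essential)
  26 | --010,110-0
  28 | -1100,1-10-,11-0-
  29 | 1-10-,11-0-,111-1
  31 | -1111,111-1
Essential prime implicants: 01-1-, 1-10-, 1001-, 11-0-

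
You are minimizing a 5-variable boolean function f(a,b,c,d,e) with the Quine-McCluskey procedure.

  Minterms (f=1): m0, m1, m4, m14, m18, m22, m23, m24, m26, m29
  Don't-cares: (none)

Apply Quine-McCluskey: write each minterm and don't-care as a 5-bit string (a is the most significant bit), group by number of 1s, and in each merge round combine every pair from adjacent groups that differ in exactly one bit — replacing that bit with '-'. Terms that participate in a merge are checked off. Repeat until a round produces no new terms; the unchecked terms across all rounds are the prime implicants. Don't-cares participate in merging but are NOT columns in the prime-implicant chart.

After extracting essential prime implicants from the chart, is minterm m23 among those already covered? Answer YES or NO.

YES

size-2^0 implicants → 00000(✓)  00001(✓)  00100(✓)  01110  10010(✓)  10110(✓)  10111(✓)  11000(✓)  11010(✓)  11101
size-2^1 implicants → 00-00  0000-  1-010  10-10  1011-  110-0
Unchecked terms (primes): 00-00, 0000-, 01110, 1-010, 10-10, 1011-, 110-0, 11101
Minterm coverage:
  m0 ⊆ 00-00,0000-
  m1 ⊆ 0000- [E]
  m4 ⊆ 00-00 [E]
  m14 ⊆ 01110 [E]
  m18 ⊆ 1-010,10-10
  m22 ⊆ 10-10,1011-
  m23 ⊆ 1011- [E]
  m24 ⊆ 110-0 [E]
  m26 ⊆ 1-010,110-0
  m29 ⊆ 11101 [E]
E = {00-00, 0000-, 01110, 1011-, 110-0, 11101}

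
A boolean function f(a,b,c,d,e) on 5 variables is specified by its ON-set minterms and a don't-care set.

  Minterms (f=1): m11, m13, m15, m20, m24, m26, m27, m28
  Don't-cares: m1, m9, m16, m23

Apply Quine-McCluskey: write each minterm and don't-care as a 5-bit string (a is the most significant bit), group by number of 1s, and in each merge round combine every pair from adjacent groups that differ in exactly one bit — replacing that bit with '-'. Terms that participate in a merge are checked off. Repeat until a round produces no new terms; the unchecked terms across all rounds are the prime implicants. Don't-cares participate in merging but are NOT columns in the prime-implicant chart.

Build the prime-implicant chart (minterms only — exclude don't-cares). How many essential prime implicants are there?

2

Round 0: 00001✓ 01001✓ 01011✓ 01101✓ 01111✓ 10000✓ 10100✓ 10111 11000✓ 11010✓ 11011✓ 11100✓
Round 1: -1011 0-001 01-01✓ 01-11✓ 010-1✓ 011-1✓ 1-000✓ 1-100✓ 10-00✓ 11-00✓ 110-0 1101-
Round 2: 01--1 1--00
PIs = {-1011, 0-001, 01--1, 1--00, 10111, 110-0, 1101-}
Coverage chart:
  m11: -1011,01--1
  m13: 01--1 ←essential
  m15: 01--1 ←essential
  m20: 1--00 ←essential
  m24: 1--00,110-0
  m26: 110-0,1101-
  m27: -1011,1101-
  m28: 1--00 ←essential
Essential: 01--1, 1--00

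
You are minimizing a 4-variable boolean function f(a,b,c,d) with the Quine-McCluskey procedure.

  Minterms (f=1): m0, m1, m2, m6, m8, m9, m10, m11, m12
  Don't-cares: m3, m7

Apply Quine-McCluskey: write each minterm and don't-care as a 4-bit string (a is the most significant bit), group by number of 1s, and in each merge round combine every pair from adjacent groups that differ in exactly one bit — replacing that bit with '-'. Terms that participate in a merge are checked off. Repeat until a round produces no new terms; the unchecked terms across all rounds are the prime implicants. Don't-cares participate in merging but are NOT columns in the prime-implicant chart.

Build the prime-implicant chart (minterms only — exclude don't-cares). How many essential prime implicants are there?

3

size-2^0 implicants → 0000(✓)  0001(✓)  0010(✓)  0011(✓)  0110(✓)  0111(✓)  1000(✓)  1001(✓)  1010(✓)  1011(✓)  1100(✓)
size-2^1 implicants → -000(✓)  -001(✓)  -010(✓)  -011(✓)  0-10(✓)  0-11(✓)  00-0(✓)  00-1(✓)  000-(✓)  001-(✓)  011-(✓)  1-00  10-0(✓)  10-1(✓)  100-(✓)  101-(✓)
size-2^2 implicants → -0-0(✓)  -0-1(✓)  -00-(✓)  -01-(✓)  0-1-  00--(✓)  10--(✓)
size-2^3 implicants → -0--
Unchecked terms (primes): -0--, 0-1-, 1-00
Minterm coverage:
  m0 ⊆ -0-- [E]
  m1 ⊆ -0-- [E]
  m2 ⊆ -0--,0-1-
  m6 ⊆ 0-1- [E]
  m8 ⊆ -0--,1-00
  m9 ⊆ -0-- [E]
  m10 ⊆ -0-- [E]
  m11 ⊆ -0-- [E]
  m12 ⊆ 1-00 [E]
E = {-0--, 0-1-, 1-00}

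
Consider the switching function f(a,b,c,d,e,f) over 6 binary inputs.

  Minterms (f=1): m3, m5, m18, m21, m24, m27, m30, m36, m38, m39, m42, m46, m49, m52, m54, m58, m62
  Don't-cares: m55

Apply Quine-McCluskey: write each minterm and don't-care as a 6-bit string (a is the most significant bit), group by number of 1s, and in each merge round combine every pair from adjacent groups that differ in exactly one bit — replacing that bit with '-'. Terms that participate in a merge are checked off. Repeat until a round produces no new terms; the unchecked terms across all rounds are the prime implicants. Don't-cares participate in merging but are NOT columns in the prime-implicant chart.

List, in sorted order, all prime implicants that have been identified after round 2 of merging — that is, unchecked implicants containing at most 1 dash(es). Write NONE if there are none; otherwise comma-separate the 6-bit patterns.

-11110, 0-0101, 000011, 010010, 011000, 011011, 110001

size-2^0 implicants → 000011  000101(✓)  010010  010101(✓)  011000  011011  011110(✓)  100100(✓)  100110(✓)  100111(✓)  101010(✓)  101110(✓)  110001  110100(✓)  110110(✓)  110111(✓)  111010(✓)  111110(✓)
size-2^1 implicants → -11110  0-0101  1-0100(✓)  1-0110(✓)  1-0111(✓)  1-1010(✓)  1-1110(✓)  10-110(✓)  1001-0(✓)  10011-(✓)  101-10(✓)  11-110(✓)  1101-0(✓)  11011-(✓)  111-10(✓)
size-2^2 implicants → 1--110  1-01-0  1-011-  1-1-10
Unchecked terms (primes): -11110, 0-0101, 000011, 010010, 011000, 011011, 1--110, 1-01-0, 1-011-, 1-1-10, 110001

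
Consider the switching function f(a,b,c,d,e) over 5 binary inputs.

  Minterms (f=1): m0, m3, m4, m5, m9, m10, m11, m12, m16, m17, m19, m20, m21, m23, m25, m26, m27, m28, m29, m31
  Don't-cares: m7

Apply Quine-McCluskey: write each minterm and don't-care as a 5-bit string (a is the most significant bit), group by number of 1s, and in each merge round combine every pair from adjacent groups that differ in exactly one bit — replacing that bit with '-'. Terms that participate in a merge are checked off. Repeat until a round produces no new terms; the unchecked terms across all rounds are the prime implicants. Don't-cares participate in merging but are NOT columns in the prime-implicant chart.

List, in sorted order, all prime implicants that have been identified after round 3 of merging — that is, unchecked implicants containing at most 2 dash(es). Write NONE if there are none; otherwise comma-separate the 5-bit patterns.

Round 0: 00000✓ 00011✓ 00100✓ 00101✓ 00111✓ 01001✓ 01010✓ 01011✓ 01100✓ 10000✓ 10001✓ 10011✓ 10100✓ 10101✓ 10111✓ 11001✓ 11010✓ 11011✓ 11100✓ 11101✓ 11111✓
Round 1: -0000✓ -0011✓ -0100✓ -0101✓ -0111✓ -1001✓ -1010✓ -1011✓ -1100✓ 0-011✓ 0-100✓ 00-00✓ 00-11✓ 001-1✓ 0010-✓ 010-1✓ 0101-✓ 1-001✓ 1-011✓ 1-100✓ 1-101✓ 1-111✓ 10-00✓ 10-01✓ 10-11✓ 100-1✓ 1000-✓ 101-1✓ 1010-✓ 11-01✓ 11-11✓ 110-1✓ 1101-✓ 111-1✓ 1110-✓
Round 2: --011 --100 -0-00 -0-11 -01-1 -010- -10-1 -101- 1--01✓ 1--11✓ 1-0-1✓ 1-1-1✓ 1-10- 10--1✓ 10-0- 11--1✓
Round 3: 1---1
PIs = {--011, --100, -0-00, -0-11, -01-1, -010-, -10-1, -101-, 1---1, 1-10-, 10-0-}

--011, --100, -0-00, -0-11, -01-1, -010-, -10-1, -101-, 1-10-, 10-0-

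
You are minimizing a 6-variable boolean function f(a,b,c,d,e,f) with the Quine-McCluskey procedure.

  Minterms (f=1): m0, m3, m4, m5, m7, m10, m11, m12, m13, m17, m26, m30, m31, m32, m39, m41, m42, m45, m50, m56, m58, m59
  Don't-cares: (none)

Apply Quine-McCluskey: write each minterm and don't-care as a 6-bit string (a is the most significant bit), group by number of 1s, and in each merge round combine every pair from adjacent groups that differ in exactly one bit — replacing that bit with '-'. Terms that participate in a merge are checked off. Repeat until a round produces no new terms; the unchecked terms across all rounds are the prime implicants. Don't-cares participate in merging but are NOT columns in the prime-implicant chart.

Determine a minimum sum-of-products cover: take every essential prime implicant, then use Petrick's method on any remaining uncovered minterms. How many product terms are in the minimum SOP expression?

[col 0] 000000*, 000011*, 000100*, 000101*, 000111*, 001010*, 001011*, 001100*, 001101*, 010001, 011010*, 011110*, 011111*, 100000*, 100111*, 101001*, 101010*, 101101*, 110010*, 111000*, 111010*, 111011*
[col 1] -00000, -00111, -01010*, -01101, -11010*, 0-1010*, 00-011, 00-100*, 00-101*, 000-00, 000-11, 0001-1, 00010-*, 00101-, 00110-*, 011-10, 01111-, 1-1010*, 101-01, 11-010, 1110-0, 11101-
[col 2] --1010, 00-10-
Prime implicants: --1010, -00000, -00111, -01101, 00-011, 00-10-, 000-00, 000-11, 0001-1, 00101-, 010001, 011-10, 01111-, 101-01, 11-010, 1110-0, 11101-
PI chart (minterm → PIs covering it):
  0 | -00000,000-00
  3 | 00-011,000-11
  4 | 00-10-,000-00
  5 | 00-10-,0001-1
  7 | -00111,000-11,0001-1
  10 | --1010,00101-
  11 | 00-011,00101-
  12 | 00-10-  (sole → essential)
  13 | -01101,00-10-
  17 | 010001  (sole → essential)
  26 | --1010,011-10
  30 | 011-10,01111-
  31 | 01111-  (sole → essential)
  32 | -00000  (sole → essential)
  39 | -00111  (sole → essential)
  41 | 101-01  (sole → essential)
  42 | --1010  (sole → essential)
  45 | -01101,101-01
  50 | 11-010  (sole → essential)
  56 | 1110-0  (sole → essential)
  58 | --1010,11-010,1110-0,11101-
  59 | 11101-  (sole → essential)
Essential prime implicants: --1010, -00000, -00111, 00-10-, 010001, 01111-, 101-01, 11-010, 1110-0, 11101-
Petrick residual → 00-011
Minimum SOP uses 11 PIs: cd'ef' + b'c'd'e'f' + b'c'def + a'b'd'ef + a'b'de' + a'bc'd'e'f + a'bcde + ab'ce'f + abd'ef' + abcd'f' + abcd'e

11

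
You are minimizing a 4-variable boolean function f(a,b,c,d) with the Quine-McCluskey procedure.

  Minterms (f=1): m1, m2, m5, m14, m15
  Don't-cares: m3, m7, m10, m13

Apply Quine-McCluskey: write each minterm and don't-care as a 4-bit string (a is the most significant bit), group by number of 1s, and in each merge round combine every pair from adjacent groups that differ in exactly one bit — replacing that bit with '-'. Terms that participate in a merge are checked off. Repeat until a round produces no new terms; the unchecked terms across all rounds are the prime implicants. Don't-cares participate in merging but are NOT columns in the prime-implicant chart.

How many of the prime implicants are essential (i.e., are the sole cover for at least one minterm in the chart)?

1

Round 0: 0001✓ 0010✓ 0011✓ 0101✓ 0111✓ 1010✓ 1101✓ 1110✓ 1111✓
Round 1: -010 -101✓ -111✓ 0-01✓ 0-11✓ 00-1✓ 001- 01-1✓ 1-10 11-1✓ 111-
Round 2: -1-1 0--1
PIs = {-010, -1-1, 0--1, 001-, 1-10, 111-}
Coverage chart:
  m1: 0--1 ←essential
  m2: -010,001-
  m5: -1-1,0--1
  m14: 1-10,111-
  m15: -1-1,111-
Essential: 0--1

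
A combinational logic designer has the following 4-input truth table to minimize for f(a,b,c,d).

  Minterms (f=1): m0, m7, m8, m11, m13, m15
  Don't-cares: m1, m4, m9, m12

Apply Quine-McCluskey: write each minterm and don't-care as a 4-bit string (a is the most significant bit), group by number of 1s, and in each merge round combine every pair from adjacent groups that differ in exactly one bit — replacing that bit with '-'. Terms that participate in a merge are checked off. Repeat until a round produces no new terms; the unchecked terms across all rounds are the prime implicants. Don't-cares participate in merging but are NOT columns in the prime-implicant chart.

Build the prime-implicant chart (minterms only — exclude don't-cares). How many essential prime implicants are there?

size-2^0 implicants → 0000(✓)  0001(✓)  0100(✓)  0111(✓)  1000(✓)  1001(✓)  1011(✓)  1100(✓)  1101(✓)  1111(✓)
size-2^1 implicants → -000(✓)  -001(✓)  -100(✓)  -111  0-00(✓)  000-(✓)  1-00(✓)  1-01(✓)  1-11(✓)  10-1(✓)  100-(✓)  11-1(✓)  110-(✓)
size-2^2 implicants → --00  -00-  1--1  1-0-
Unchecked terms (primes): --00, -00-, -111, 1--1, 1-0-
Minterm coverage:
  m0 ⊆ --00,-00-
  m7 ⊆ -111 [E]
  m8 ⊆ --00,-00-,1-0-
  m11 ⊆ 1--1 [E]
  m13 ⊆ 1--1,1-0-
  m15 ⊆ -111,1--1
E = {-111, 1--1}

2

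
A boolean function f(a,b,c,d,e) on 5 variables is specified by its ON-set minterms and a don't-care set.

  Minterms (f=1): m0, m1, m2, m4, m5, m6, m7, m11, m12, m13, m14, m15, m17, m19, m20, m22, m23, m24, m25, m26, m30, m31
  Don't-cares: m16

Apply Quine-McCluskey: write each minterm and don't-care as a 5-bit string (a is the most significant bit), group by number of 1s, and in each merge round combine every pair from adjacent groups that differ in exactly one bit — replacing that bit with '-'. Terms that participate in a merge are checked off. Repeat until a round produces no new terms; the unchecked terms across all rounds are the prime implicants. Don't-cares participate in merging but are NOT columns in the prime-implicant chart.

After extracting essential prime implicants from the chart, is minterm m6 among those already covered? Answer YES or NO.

YES

Round 0: 00000✓ 00001✓ 00010✓ 00100✓ 00101✓ 00110✓ 00111✓ 01011✓ 01100✓ 01101✓ 01110✓ 01111✓ 10000✓ 10001✓ 10011✓ 10100✓ 10110✓ 10111✓ 11000✓ 11001✓ 11010✓ 11110✓ 11111✓
Round 1: -0000✓ -0001✓ -0100✓ -0110✓ -0111✓ -1110✓ -1111✓ 0-100✓ 0-101✓ 0-110✓ 0-111✓ 00-00✓ 00-01✓ 00-10✓ 000-0✓ 0000-✓ 001-0✓ 001-1✓ 0010-✓ 0011-✓ 01-11 011-0✓ 011-1✓ 0110-✓ 0111-✓ 1-000✓ 1-001✓ 1-110✓ 1-111✓ 10-00✓ 10-11 100-1 1000-✓ 101-0✓ 1011-✓ 11-10 110-0 1100-✓ 1111-✓
Round 2: --110✓ --111✓ -0-00 -000- -01-0 -011-✓ -111-✓ 0-1-0✓ 0-1-1✓ 0-10-✓ 0-11-✓ 00--0 00-0- 001--✓ 011--✓ 1-00- 1-11-✓
Round 3: --11- 0-1--
PIs = {--11-, -0-00, -000-, -01-0, 0-1--, 00--0, 00-0-, 01-11, 1-00-, 10-11, 100-1, 11-10, 110-0}
Coverage chart:
  m0: -0-00,-000-,00--0,00-0-
  m1: -000-,00-0-
  m2: 00--0 ←essential
  m4: -0-00,-01-0,0-1--,00--0,00-0-
  m5: 0-1--,00-0-
  m6: --11-,-01-0,0-1--,00--0
  m7: --11-,0-1--
  m11: 01-11 ←essential
  m12: 0-1-- ←essential
  m13: 0-1-- ←essential
  m14: --11-,0-1--
  m15: --11-,0-1--,01-11
  m17: -000-,1-00-,100-1
  m19: 10-11,100-1
  m20: -0-00,-01-0
  m22: --11-,-01-0
  m23: --11-,10-11
  m24: 1-00-,110-0
  m25: 1-00- ←essential
  m26: 11-10,110-0
  m30: --11-,11-10
  m31: --11- ←essential
Essential: --11-, 0-1--, 00--0, 01-11, 1-00-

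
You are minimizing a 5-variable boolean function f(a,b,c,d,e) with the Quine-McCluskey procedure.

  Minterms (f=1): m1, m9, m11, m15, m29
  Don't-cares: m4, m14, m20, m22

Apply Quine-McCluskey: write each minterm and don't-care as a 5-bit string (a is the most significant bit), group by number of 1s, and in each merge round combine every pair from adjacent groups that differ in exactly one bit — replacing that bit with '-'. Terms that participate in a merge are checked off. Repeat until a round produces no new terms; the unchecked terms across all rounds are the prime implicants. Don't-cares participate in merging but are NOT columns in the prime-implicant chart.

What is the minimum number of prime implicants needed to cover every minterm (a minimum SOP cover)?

3

size-2^0 implicants → 00001(✓)  00100(✓)  01001(✓)  01011(✓)  01110(✓)  01111(✓)  10100(✓)  10110(✓)  11101
size-2^1 implicants → -0100  0-001  01-11  010-1  0111-  101-0
Unchecked terms (primes): -0100, 0-001, 01-11, 010-1, 0111-, 101-0, 11101
Minterm coverage:
  m1 ⊆ 0-001 [E]
  m9 ⊆ 0-001,010-1
  m11 ⊆ 01-11,010-1
  m15 ⊆ 01-11,0111-
  m29 ⊆ 11101 [E]
E = {0-001, 11101}
Petrick residual → 01-11
Cover = a'c'd'e + a'bde + abcd'e  |cover|=3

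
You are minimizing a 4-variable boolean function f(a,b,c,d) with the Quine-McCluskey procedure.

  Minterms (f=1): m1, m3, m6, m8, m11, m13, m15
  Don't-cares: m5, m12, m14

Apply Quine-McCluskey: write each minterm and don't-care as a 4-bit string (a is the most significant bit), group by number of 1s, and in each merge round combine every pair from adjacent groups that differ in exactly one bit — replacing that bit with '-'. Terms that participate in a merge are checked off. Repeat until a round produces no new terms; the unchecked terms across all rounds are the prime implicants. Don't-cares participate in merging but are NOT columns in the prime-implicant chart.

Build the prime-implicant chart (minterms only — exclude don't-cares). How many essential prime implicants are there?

2

[col 0] 0001*, 0011*, 0101*, 0110*, 1000*, 1011*, 1100*, 1101*, 1110*, 1111*
[col 1] -011, -101, -110, 0-01, 00-1, 1-00, 1-11, 11-0*, 11-1*, 110-*, 111-*
[col 2] 11--
Prime implicants: -011, -101, -110, 0-01, 00-1, 1-00, 1-11, 11--
PI chart (minterm → PIs covering it):
  1 | 0-01,00-1
  3 | -011,00-1
  6 | -110  (sole → essential)
  8 | 1-00  (sole → essential)
  11 | -011,1-11
  13 | -101,11--
  15 | 1-11,11--
Essential prime implicants: -110, 1-00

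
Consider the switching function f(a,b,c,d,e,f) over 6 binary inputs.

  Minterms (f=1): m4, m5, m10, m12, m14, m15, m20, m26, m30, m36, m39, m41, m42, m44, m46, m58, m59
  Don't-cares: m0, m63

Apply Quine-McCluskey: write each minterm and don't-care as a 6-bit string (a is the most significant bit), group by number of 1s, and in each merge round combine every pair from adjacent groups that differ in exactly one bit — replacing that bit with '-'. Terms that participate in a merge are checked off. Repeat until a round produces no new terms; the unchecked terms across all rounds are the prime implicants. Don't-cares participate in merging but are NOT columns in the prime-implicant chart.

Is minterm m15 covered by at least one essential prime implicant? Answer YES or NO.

Round 0: 000000✓ 000100✓ 000101✓ 001010✓ 001100✓ 001110✓ 001111✓ 010100✓ 011010✓ 011110✓ 100100✓ 100111 101001 101010✓ 101100✓ 101110✓ 111010✓ 111011✓ 111111✓
Round 1: -00100✓ -01010✓ -01100✓ -01110✓ -11010✓ 0-0100 0-1010✓ 0-1110✓ 00-100✓ 000-00 00010- 001-10✓ 0011-0✓ 00111- 011-10✓ 1-1010✓ 10-100✓ 101-10✓ 1011-0✓ 111-11 11101-
Round 2: --1010 -0-100 -01-10 -011-0 0-1-10
PIs = {--1010, -0-100, -01-10, -011-0, 0-0100, 0-1-10, 000-00, 00010-, 00111-, 100111, 101001, 111-11, 11101-}
Coverage chart:
  m4: -0-100,0-0100,000-00,00010-
  m5: 00010- ←essential
  m10: --1010,-01-10,0-1-10
  m12: -0-100,-011-0
  m14: -01-10,-011-0,0-1-10,00111-
  m15: 00111- ←essential
  m20: 0-0100 ←essential
  m26: --1010,0-1-10
  m30: 0-1-10 ←essential
  m36: -0-100 ←essential
  m39: 100111 ←essential
  m41: 101001 ←essential
  m42: --1010,-01-10
  m44: -0-100,-011-0
  m46: -01-10,-011-0
  m58: --1010,11101-
  m59: 111-11,11101-
Essential: -0-100, 0-0100, 0-1-10, 00010-, 00111-, 100111, 101001

YES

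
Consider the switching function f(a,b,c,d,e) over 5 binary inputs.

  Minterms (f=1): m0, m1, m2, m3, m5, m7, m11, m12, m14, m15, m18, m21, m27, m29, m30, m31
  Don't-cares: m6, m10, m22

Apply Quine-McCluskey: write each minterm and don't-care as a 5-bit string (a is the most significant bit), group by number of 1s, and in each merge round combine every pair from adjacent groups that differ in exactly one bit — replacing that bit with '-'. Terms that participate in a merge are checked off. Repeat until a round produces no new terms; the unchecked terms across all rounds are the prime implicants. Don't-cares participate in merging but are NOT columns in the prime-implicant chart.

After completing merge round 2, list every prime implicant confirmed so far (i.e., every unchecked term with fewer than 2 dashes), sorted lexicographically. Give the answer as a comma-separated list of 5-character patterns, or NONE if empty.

-0101, 011-0, 1-101, 111-1

[col 0] 00000*, 00001*, 00010*, 00011*, 00101*, 00110*, 00111*, 01010*, 01011*, 01100*, 01110*, 01111*, 10010*, 10101*, 10110*, 11011*, 11101*, 11110*, 11111*
[col 1] -0010*, -0101, -0110*, -1011*, -1110*, -1111*, 0-010*, 0-011*, 0-110*, 0-111*, 00-01*, 00-10*, 00-11*, 000-0*, 000-1*, 0000-*, 0001-*, 001-1*, 0011-*, 01-10*, 01-11*, 0101-*, 011-0, 0111-*, 1-101, 1-110*, 10-10*, 11-11*, 111-1, 1111-*
[col 2] --110, -0-10, -1-11, -111-, 0--10*, 0--11*, 0-01-*, 0-11-*, 00--1, 00-1-*, 000--, 01-1-*
[col 3] 0--1-
Prime implicants: --110, -0-10, -0101, -1-11, -111-, 0--1-, 00--1, 000--, 011-0, 1-101, 111-1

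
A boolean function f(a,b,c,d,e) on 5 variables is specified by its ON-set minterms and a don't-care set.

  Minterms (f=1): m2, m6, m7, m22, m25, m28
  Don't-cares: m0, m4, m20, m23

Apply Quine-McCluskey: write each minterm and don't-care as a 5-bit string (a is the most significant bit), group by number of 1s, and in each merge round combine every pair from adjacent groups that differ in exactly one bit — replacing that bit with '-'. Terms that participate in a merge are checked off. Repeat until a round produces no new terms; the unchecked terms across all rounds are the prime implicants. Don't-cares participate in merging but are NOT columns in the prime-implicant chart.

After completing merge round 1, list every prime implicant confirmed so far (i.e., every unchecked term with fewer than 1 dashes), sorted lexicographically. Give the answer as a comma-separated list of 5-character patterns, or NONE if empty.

11001

Round 0: 00000✓ 00010✓ 00100✓ 00110✓ 00111✓ 10100✓ 10110✓ 10111✓ 11001 11100✓
Round 1: -0100✓ -0110✓ -0111✓ 00-00✓ 00-10✓ 000-0✓ 001-0✓ 0011-✓ 1-100 101-0✓ 1011-✓
Round 2: -01-0 -011- 00--0
PIs = {-01-0, -011-, 00--0, 1-100, 11001}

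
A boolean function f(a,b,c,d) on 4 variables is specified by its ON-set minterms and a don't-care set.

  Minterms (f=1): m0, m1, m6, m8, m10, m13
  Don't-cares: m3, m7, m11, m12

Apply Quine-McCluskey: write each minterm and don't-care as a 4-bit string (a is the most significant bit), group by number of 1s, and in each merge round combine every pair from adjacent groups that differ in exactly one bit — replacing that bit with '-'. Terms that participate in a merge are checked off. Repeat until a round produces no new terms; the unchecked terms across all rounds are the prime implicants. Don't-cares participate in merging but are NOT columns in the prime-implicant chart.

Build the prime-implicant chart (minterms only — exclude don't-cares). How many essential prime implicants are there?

size-2^0 implicants → 0000(✓)  0001(✓)  0011(✓)  0110(✓)  0111(✓)  1000(✓)  1010(✓)  1011(✓)  1100(✓)  1101(✓)
size-2^1 implicants → -000  -011  0-11  00-1  000-  011-  1-00  10-0  101-  110-
Unchecked terms (primes): -000, -011, 0-11, 00-1, 000-, 011-, 1-00, 10-0, 101-, 110-
Minterm coverage:
  m0 ⊆ -000,000-
  m1 ⊆ 00-1,000-
  m6 ⊆ 011- [E]
  m8 ⊆ -000,1-00,10-0
  m10 ⊆ 10-0,101-
  m13 ⊆ 110- [E]
E = {011-, 110-}

2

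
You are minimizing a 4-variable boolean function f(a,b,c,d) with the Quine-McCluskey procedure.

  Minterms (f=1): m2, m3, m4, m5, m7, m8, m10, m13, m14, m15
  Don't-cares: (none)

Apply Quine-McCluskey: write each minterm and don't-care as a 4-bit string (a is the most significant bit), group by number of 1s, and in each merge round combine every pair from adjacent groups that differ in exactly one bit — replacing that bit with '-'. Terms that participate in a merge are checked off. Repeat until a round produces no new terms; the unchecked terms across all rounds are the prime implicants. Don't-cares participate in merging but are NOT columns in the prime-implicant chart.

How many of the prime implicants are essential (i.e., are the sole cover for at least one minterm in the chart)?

[col 0] 0010*, 0011*, 0100*, 0101*, 0111*, 1000*, 1010*, 1101*, 1110*, 1111*
[col 1] -010, -101*, -111*, 0-11, 001-, 01-1*, 010-, 1-10, 10-0, 11-1*, 111-
[col 2] -1-1
Prime implicants: -010, -1-1, 0-11, 001-, 010-, 1-10, 10-0, 111-
PI chart (minterm → PIs covering it):
  2 | -010,001-
  3 | 0-11,001-
  4 | 010-  (sole → essential)
  5 | -1-1,010-
  7 | -1-1,0-11
  8 | 10-0  (sole → essential)
  10 | -010,1-10,10-0
  13 | -1-1  (sole → essential)
  14 | 1-10,111-
  15 | -1-1,111-
Essential prime implicants: -1-1, 010-, 10-0

3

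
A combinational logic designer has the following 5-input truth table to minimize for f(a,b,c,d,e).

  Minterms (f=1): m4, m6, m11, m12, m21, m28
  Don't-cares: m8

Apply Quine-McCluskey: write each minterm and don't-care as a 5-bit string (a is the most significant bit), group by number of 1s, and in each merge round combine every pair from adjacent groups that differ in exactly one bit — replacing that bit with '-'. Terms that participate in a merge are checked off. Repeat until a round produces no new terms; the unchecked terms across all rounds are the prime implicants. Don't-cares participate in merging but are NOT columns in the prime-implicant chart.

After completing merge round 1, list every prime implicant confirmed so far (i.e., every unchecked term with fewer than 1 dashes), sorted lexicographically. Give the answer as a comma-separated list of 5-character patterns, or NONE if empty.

01011, 10101

Round 0: 00100✓ 00110✓ 01000✓ 01011 01100✓ 10101 11100✓
Round 1: -1100 0-100 001-0 01-00
PIs = {-1100, 0-100, 001-0, 01-00, 01011, 10101}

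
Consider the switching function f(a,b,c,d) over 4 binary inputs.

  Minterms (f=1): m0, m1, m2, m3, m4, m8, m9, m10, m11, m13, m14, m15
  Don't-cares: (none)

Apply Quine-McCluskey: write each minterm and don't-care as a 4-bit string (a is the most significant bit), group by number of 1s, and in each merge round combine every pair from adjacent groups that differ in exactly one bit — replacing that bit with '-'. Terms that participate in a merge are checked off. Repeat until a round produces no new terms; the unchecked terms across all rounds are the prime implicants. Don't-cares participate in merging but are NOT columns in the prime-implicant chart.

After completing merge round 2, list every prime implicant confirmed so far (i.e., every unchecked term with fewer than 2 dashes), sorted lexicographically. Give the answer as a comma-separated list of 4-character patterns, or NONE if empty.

[col 0] 0000*, 0001*, 0010*, 0011*, 0100*, 1000*, 1001*, 1010*, 1011*, 1101*, 1110*, 1111*
[col 1] -000*, -001*, -010*, -011*, 0-00, 00-0*, 00-1*, 000-*, 001-*, 1-01*, 1-10*, 1-11*, 10-0*, 10-1*, 100-*, 101-*, 11-1*, 111-*
[col 2] -0-0*, -0-1*, -00-*, -01-*, 00--*, 1--1, 1-1-, 10--*
[col 3] -0--
Prime implicants: -0--, 0-00, 1--1, 1-1-

0-00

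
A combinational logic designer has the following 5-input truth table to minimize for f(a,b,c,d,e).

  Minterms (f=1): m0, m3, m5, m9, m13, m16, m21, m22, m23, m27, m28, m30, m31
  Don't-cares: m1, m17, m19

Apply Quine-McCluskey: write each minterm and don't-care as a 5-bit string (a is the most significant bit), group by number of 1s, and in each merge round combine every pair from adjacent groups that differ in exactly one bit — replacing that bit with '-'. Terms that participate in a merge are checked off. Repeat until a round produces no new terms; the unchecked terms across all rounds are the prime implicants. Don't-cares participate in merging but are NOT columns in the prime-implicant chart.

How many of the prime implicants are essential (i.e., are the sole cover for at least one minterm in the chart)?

6

[col 0] 00000*, 00001*, 00011*, 00101*, 01001*, 01101*, 10000*, 10001*, 10011*, 10101*, 10110*, 10111*, 11011*, 11100*, 11110*, 11111*
[col 1] -0000*, -0001*, -0011*, -0101*, 0-001*, 0-101*, 00-01*, 000-1*, 0000-*, 01-01*, 1-011*, 1-110*, 1-111*, 10-01*, 10-11*, 100-1*, 1000-*, 101-1*, 1011-*, 11-11*, 111-0, 1111-*
[col 2] -0-01, -00-1, -000-, 0--01, 1--11, 1-11-, 10--1
Prime implicants: -0-01, -00-1, -000-, 0--01, 1--11, 1-11-, 10--1, 111-0
PI chart (minterm → PIs covering it):
  0 | -000-  (sole → essential)
  3 | -00-1  (sole → essential)
  5 | -0-01,0--01
  9 | 0--01  (sole → essential)
  13 | 0--01  (sole → essential)
  16 | -000-  (sole → essential)
  21 | -0-01,10--1
  22 | 1-11-  (sole → essential)
  23 | 1--11,1-11-,10--1
  27 | 1--11  (sole → essential)
  28 | 111-0  (sole → essential)
  30 | 1-11-,111-0
  31 | 1--11,1-11-
Essential prime implicants: -00-1, -000-, 0--01, 1--11, 1-11-, 111-0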